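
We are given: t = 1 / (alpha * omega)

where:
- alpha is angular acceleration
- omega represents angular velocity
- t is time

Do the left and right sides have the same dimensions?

No

alpha (angular acceleration) has dimensions [T^-2].
omega (angular velocity) has dimensions [T^-1].
t (time) has dimensions [T].

Left side: [T]
Right side: [T^3]

The two sides have different dimensions, so the equation is NOT dimensionally consistent.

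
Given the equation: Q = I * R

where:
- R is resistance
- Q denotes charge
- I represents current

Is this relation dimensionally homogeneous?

No

R (resistance) has dimensions [I^-2 L^2 M T^-3].
Q (charge) has dimensions [I T].
I (current) has dimensions [I].

Left side: [I T]
Right side: [I^-1 L^2 M T^-3]

The two sides have different dimensions, so the equation is NOT dimensionally consistent.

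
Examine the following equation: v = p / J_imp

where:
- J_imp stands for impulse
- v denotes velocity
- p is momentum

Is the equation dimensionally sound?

No

J_imp (impulse) has dimensions [L M T^-1].
v (velocity) has dimensions [L T^-1].
p (momentum) has dimensions [L M T^-1].

Left side: [L T^-1]
Right side: [dimensionless]

The two sides have different dimensions, so the equation is NOT dimensionally consistent.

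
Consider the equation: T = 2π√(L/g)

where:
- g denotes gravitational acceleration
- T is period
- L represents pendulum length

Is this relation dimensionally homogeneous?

Yes

g (gravitational acceleration) has dimensions [L T^-2].
T (period) has dimensions [T].
L (pendulum length) has dimensions [L].

Left side: [T]
Right side: [T]

Both sides have the same dimensions, so the equation is dimensionally consistent.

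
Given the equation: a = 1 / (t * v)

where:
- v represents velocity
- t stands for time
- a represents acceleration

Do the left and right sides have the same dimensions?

No

v (velocity) has dimensions [L T^-1].
t (time) has dimensions [T].
a (acceleration) has dimensions [L T^-2].

Left side: [L T^-2]
Right side: [L^-1]

The two sides have different dimensions, so the equation is NOT dimensionally consistent.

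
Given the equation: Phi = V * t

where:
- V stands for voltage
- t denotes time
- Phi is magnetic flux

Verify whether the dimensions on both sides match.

Yes

V (voltage) has dimensions [I^-1 L^2 M T^-3].
t (time) has dimensions [T].
Phi (magnetic flux) has dimensions [I^-1 L^2 M T^-2].

Left side: [I^-1 L^2 M T^-2]
Right side: [I^-1 L^2 M T^-2]

Both sides have the same dimensions, so the equation is dimensionally consistent.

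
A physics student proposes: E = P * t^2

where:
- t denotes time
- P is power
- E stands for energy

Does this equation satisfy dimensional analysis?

No

t (time) has dimensions [T].
P (power) has dimensions [L^2 M T^-3].
E (energy) has dimensions [L^2 M T^-2].

Left side: [L^2 M T^-2]
Right side: [L^2 M T^-1]

The two sides have different dimensions, so the equation is NOT dimensionally consistent.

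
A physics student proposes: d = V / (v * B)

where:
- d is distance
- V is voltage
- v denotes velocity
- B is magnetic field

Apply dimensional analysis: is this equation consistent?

Yes

d (distance) has dimensions [L].
V (voltage) has dimensions [I^-1 L^2 M T^-3].
v (velocity) has dimensions [L T^-1].
B (magnetic field) has dimensions [I^-1 M T^-2].

Left side: [L]
Right side: [L]

Both sides have the same dimensions, so the equation is dimensionally consistent.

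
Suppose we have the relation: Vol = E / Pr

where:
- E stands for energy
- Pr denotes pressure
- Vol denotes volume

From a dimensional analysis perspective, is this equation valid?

Yes

E (energy) has dimensions [L^2 M T^-2].
Pr (pressure) has dimensions [L^-1 M T^-2].
Vol (volume) has dimensions [L^3].

Left side: [L^3]
Right side: [L^3]

Both sides have the same dimensions, so the equation is dimensionally consistent.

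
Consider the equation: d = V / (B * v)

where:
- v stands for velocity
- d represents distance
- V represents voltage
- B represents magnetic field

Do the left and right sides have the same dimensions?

Yes

v (velocity) has dimensions [L T^-1].
d (distance) has dimensions [L].
V (voltage) has dimensions [I^-1 L^2 M T^-3].
B (magnetic field) has dimensions [I^-1 M T^-2].

Left side: [L]
Right side: [L]

Both sides have the same dimensions, so the equation is dimensionally consistent.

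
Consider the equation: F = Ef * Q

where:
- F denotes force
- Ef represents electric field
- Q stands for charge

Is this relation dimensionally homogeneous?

Yes

F (force) has dimensions [L M T^-2].
Ef (electric field) has dimensions [I^-1 L M T^-3].
Q (charge) has dimensions [I T].

Left side: [L M T^-2]
Right side: [L M T^-2]

Both sides have the same dimensions, so the equation is dimensionally consistent.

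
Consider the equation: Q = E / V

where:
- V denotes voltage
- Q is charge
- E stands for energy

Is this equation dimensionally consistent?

Yes

V (voltage) has dimensions [I^-1 L^2 M T^-3].
Q (charge) has dimensions [I T].
E (energy) has dimensions [L^2 M T^-2].

Left side: [I T]
Right side: [I T]

Both sides have the same dimensions, so the equation is dimensionally consistent.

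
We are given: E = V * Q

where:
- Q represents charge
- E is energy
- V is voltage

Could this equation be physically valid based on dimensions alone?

Yes

Q (charge) has dimensions [I T].
E (energy) has dimensions [L^2 M T^-2].
V (voltage) has dimensions [I^-1 L^2 M T^-3].

Left side: [L^2 M T^-2]
Right side: [L^2 M T^-2]

Both sides have the same dimensions, so the equation is dimensionally consistent.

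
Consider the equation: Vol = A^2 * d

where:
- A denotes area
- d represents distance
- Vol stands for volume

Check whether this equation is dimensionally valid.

No

A (area) has dimensions [L^2].
d (distance) has dimensions [L].
Vol (volume) has dimensions [L^3].

Left side: [L^3]
Right side: [L^5]

The two sides have different dimensions, so the equation is NOT dimensionally consistent.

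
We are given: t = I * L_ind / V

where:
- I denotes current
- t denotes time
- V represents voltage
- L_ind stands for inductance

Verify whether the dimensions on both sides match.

Yes

I (current) has dimensions [I].
t (time) has dimensions [T].
V (voltage) has dimensions [I^-1 L^2 M T^-3].
L_ind (inductance) has dimensions [I^-2 L^2 M T^-2].

Left side: [T]
Right side: [T]

Both sides have the same dimensions, so the equation is dimensionally consistent.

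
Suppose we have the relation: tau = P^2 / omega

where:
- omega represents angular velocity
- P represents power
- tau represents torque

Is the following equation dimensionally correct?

No

omega (angular velocity) has dimensions [T^-1].
P (power) has dimensions [L^2 M T^-3].
tau (torque) has dimensions [L^2 M T^-2].

Left side: [L^2 M T^-2]
Right side: [L^4 M^2 T^-5]

The two sides have different dimensions, so the equation is NOT dimensionally consistent.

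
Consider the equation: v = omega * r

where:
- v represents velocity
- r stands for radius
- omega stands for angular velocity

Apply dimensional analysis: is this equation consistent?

Yes

v (velocity) has dimensions [L T^-1].
r (radius) has dimensions [L].
omega (angular velocity) has dimensions [T^-1].

Left side: [L T^-1]
Right side: [L T^-1]

Both sides have the same dimensions, so the equation is dimensionally consistent.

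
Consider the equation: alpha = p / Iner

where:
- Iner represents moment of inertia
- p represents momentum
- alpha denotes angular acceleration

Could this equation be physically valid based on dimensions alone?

No

Iner (moment of inertia) has dimensions [L^2 M].
p (momentum) has dimensions [L M T^-1].
alpha (angular acceleration) has dimensions [T^-2].

Left side: [T^-2]
Right side: [L^-1 T^-1]

The two sides have different dimensions, so the equation is NOT dimensionally consistent.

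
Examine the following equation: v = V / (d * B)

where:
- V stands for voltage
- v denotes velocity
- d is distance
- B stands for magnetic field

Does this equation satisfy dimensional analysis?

Yes

V (voltage) has dimensions [I^-1 L^2 M T^-3].
v (velocity) has dimensions [L T^-1].
d (distance) has dimensions [L].
B (magnetic field) has dimensions [I^-1 M T^-2].

Left side: [L T^-1]
Right side: [L T^-1]

Both sides have the same dimensions, so the equation is dimensionally consistent.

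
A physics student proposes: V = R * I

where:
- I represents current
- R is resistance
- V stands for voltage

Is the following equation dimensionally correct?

Yes

I (current) has dimensions [I].
R (resistance) has dimensions [I^-2 L^2 M T^-3].
V (voltage) has dimensions [I^-1 L^2 M T^-3].

Left side: [I^-1 L^2 M T^-3]
Right side: [I^-1 L^2 M T^-3]

Both sides have the same dimensions, so the equation is dimensionally consistent.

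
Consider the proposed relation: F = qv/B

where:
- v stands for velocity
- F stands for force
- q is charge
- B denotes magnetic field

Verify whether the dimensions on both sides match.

No

v (velocity) has dimensions [L T^-1].
F (force) has dimensions [L M T^-2].
q (charge) has dimensions [I T].
B (magnetic field) has dimensions [I^-1 M T^-2].

Left side: [L M T^-2]
Right side: [I^2 L M^-1 T^2]

The two sides have different dimensions, so the equation is NOT dimensionally consistent.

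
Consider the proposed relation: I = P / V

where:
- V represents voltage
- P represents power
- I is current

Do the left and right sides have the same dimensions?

Yes

V (voltage) has dimensions [I^-1 L^2 M T^-3].
P (power) has dimensions [L^2 M T^-3].
I (current) has dimensions [I].

Left side: [I]
Right side: [I]

Both sides have the same dimensions, so the equation is dimensionally consistent.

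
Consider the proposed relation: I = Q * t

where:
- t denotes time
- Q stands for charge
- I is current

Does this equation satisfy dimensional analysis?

No

t (time) has dimensions [T].
Q (charge) has dimensions [I T].
I (current) has dimensions [I].

Left side: [I]
Right side: [I T^2]

The two sides have different dimensions, so the equation is NOT dimensionally consistent.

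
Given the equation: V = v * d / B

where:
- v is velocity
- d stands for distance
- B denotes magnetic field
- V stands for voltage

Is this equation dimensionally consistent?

No

v (velocity) has dimensions [L T^-1].
d (distance) has dimensions [L].
B (magnetic field) has dimensions [I^-1 M T^-2].
V (voltage) has dimensions [I^-1 L^2 M T^-3].

Left side: [I^-1 L^2 M T^-3]
Right side: [I L^2 M^-1 T]

The two sides have different dimensions, so the equation is NOT dimensionally consistent.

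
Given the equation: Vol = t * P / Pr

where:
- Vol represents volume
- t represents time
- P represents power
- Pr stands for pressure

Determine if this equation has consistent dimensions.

Yes

Vol (volume) has dimensions [L^3].
t (time) has dimensions [T].
P (power) has dimensions [L^2 M T^-3].
Pr (pressure) has dimensions [L^-1 M T^-2].

Left side: [L^3]
Right side: [L^3]

Both sides have the same dimensions, so the equation is dimensionally consistent.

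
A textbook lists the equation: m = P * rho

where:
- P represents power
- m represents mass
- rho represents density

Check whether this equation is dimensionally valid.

No

P (power) has dimensions [L^2 M T^-3].
m (mass) has dimensions [M].
rho (density) has dimensions [L^-3 M].

Left side: [M]
Right side: [L^-1 M^2 T^-3]

The two sides have different dimensions, so the equation is NOT dimensionally consistent.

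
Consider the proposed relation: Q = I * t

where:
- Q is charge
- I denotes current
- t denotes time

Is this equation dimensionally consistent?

Yes

Q (charge) has dimensions [I T].
I (current) has dimensions [I].
t (time) has dimensions [T].

Left side: [I T]
Right side: [I T]

Both sides have the same dimensions, so the equation is dimensionally consistent.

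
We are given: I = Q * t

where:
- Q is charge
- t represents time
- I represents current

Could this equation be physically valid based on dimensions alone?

No

Q (charge) has dimensions [I T].
t (time) has dimensions [T].
I (current) has dimensions [I].

Left side: [I]
Right side: [I T^2]

The two sides have different dimensions, so the equation is NOT dimensionally consistent.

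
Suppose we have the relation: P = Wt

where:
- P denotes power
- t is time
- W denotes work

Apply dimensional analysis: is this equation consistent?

No

P (power) has dimensions [L^2 M T^-3].
t (time) has dimensions [T].
W (work) has dimensions [L^2 M T^-2].

Left side: [L^2 M T^-3]
Right side: [L^2 M T^-1]

The two sides have different dimensions, so the equation is NOT dimensionally consistent.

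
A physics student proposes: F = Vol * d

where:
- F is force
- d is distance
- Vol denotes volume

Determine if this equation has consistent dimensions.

No

F (force) has dimensions [L M T^-2].
d (distance) has dimensions [L].
Vol (volume) has dimensions [L^3].

Left side: [L M T^-2]
Right side: [L^4]

The two sides have different dimensions, so the equation is NOT dimensionally consistent.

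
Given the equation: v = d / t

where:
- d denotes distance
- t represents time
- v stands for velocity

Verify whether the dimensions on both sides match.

Yes

d (distance) has dimensions [L].
t (time) has dimensions [T].
v (velocity) has dimensions [L T^-1].

Left side: [L T^-1]
Right side: [L T^-1]

Both sides have the same dimensions, so the equation is dimensionally consistent.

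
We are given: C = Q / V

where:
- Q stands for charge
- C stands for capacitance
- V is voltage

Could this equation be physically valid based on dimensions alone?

Yes

Q (charge) has dimensions [I T].
C (capacitance) has dimensions [I^2 L^-2 M^-1 T^4].
V (voltage) has dimensions [I^-1 L^2 M T^-3].

Left side: [I^2 L^-2 M^-1 T^4]
Right side: [I^2 L^-2 M^-1 T^4]

Both sides have the same dimensions, so the equation is dimensionally consistent.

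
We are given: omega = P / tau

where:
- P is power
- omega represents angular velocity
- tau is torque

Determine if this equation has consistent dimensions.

Yes

P (power) has dimensions [L^2 M T^-3].
omega (angular velocity) has dimensions [T^-1].
tau (torque) has dimensions [L^2 M T^-2].

Left side: [T^-1]
Right side: [T^-1]

Both sides have the same dimensions, so the equation is dimensionally consistent.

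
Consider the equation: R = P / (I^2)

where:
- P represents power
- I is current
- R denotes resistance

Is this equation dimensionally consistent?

Yes

P (power) has dimensions [L^2 M T^-3].
I (current) has dimensions [I].
R (resistance) has dimensions [I^-2 L^2 M T^-3].

Left side: [I^-2 L^2 M T^-3]
Right side: [I^-2 L^2 M T^-3]

Both sides have the same dimensions, so the equation is dimensionally consistent.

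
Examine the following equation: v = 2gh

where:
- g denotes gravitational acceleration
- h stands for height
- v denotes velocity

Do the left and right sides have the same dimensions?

No

g (gravitational acceleration) has dimensions [L T^-2].
h (height) has dimensions [L].
v (velocity) has dimensions [L T^-1].

Left side: [L T^-1]
Right side: [L^2 T^-2]

The two sides have different dimensions, so the equation is NOT dimensionally consistent.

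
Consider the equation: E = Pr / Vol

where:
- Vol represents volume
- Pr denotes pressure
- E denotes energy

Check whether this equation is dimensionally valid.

No

Vol (volume) has dimensions [L^3].
Pr (pressure) has dimensions [L^-1 M T^-2].
E (energy) has dimensions [L^2 M T^-2].

Left side: [L^2 M T^-2]
Right side: [L^-4 M T^-2]

The two sides have different dimensions, so the equation is NOT dimensionally consistent.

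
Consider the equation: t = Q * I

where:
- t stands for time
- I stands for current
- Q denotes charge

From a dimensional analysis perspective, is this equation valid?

No

t (time) has dimensions [T].
I (current) has dimensions [I].
Q (charge) has dimensions [I T].

Left side: [T]
Right side: [I^2 T]

The two sides have different dimensions, so the equation is NOT dimensionally consistent.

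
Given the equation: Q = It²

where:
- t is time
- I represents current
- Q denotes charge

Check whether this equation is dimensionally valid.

No

t (time) has dimensions [T].
I (current) has dimensions [I].
Q (charge) has dimensions [I T].

Left side: [I T]
Right side: [I T^2]

The two sides have different dimensions, so the equation is NOT dimensionally consistent.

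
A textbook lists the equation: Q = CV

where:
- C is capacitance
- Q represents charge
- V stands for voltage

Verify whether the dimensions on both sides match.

Yes

C (capacitance) has dimensions [I^2 L^-2 M^-1 T^4].
Q (charge) has dimensions [I T].
V (voltage) has dimensions [I^-1 L^2 M T^-3].

Left side: [I T]
Right side: [I T]

Both sides have the same dimensions, so the equation is dimensionally consistent.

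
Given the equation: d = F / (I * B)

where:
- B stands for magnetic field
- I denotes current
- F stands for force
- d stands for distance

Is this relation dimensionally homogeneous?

Yes

B (magnetic field) has dimensions [I^-1 M T^-2].
I (current) has dimensions [I].
F (force) has dimensions [L M T^-2].
d (distance) has dimensions [L].

Left side: [L]
Right side: [L]

Both sides have the same dimensions, so the equation is dimensionally consistent.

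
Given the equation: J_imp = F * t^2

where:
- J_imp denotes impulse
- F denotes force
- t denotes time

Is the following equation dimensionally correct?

No

J_imp (impulse) has dimensions [L M T^-1].
F (force) has dimensions [L M T^-2].
t (time) has dimensions [T].

Left side: [L M T^-1]
Right side: [L M]

The two sides have different dimensions, so the equation is NOT dimensionally consistent.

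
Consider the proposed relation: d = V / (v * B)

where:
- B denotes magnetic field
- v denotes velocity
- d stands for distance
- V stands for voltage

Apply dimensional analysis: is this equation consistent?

Yes

B (magnetic field) has dimensions [I^-1 M T^-2].
v (velocity) has dimensions [L T^-1].
d (distance) has dimensions [L].
V (voltage) has dimensions [I^-1 L^2 M T^-3].

Left side: [L]
Right side: [L]

Both sides have the same dimensions, so the equation is dimensionally consistent.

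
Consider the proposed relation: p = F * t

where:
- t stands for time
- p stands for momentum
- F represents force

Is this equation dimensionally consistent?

Yes

t (time) has dimensions [T].
p (momentum) has dimensions [L M T^-1].
F (force) has dimensions [L M T^-2].

Left side: [L M T^-1]
Right side: [L M T^-1]

Both sides have the same dimensions, so the equation is dimensionally consistent.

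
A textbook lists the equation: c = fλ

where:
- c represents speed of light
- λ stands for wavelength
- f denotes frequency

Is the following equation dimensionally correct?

Yes

c (speed of light) has dimensions [L T^-1].
λ (wavelength) has dimensions [L].
f (frequency) has dimensions [T^-1].

Left side: [L T^-1]
Right side: [L T^-1]

Both sides have the same dimensions, so the equation is dimensionally consistent.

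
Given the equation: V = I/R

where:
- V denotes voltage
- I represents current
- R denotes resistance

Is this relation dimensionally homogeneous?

No

V (voltage) has dimensions [I^-1 L^2 M T^-3].
I (current) has dimensions [I].
R (resistance) has dimensions [I^-2 L^2 M T^-3].

Left side: [I^-1 L^2 M T^-3]
Right side: [I^3 L^-2 M^-1 T^3]

The two sides have different dimensions, so the equation is NOT dimensionally consistent.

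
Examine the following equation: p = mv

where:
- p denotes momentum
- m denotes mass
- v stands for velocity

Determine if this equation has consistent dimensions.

Yes

p (momentum) has dimensions [L M T^-1].
m (mass) has dimensions [M].
v (velocity) has dimensions [L T^-1].

Left side: [L M T^-1]
Right side: [L M T^-1]

Both sides have the same dimensions, so the equation is dimensionally consistent.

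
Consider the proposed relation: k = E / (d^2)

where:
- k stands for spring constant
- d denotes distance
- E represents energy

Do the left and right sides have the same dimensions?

Yes

k (spring constant) has dimensions [M T^-2].
d (distance) has dimensions [L].
E (energy) has dimensions [L^2 M T^-2].

Left side: [M T^-2]
Right side: [M T^-2]

Both sides have the same dimensions, so the equation is dimensionally consistent.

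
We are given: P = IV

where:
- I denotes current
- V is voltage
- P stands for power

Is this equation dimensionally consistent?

Yes

I (current) has dimensions [I].
V (voltage) has dimensions [I^-1 L^2 M T^-3].
P (power) has dimensions [L^2 M T^-3].

Left side: [L^2 M T^-3]
Right side: [L^2 M T^-3]

Both sides have the same dimensions, so the equation is dimensionally consistent.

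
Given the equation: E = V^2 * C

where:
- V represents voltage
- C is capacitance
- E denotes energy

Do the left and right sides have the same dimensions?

Yes

V (voltage) has dimensions [I^-1 L^2 M T^-3].
C (capacitance) has dimensions [I^2 L^-2 M^-1 T^4].
E (energy) has dimensions [L^2 M T^-2].

Left side: [L^2 M T^-2]
Right side: [L^2 M T^-2]

Both sides have the same dimensions, so the equation is dimensionally consistent.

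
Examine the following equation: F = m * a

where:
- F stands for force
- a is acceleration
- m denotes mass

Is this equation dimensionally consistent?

Yes

F (force) has dimensions [L M T^-2].
a (acceleration) has dimensions [L T^-2].
m (mass) has dimensions [M].

Left side: [L M T^-2]
Right side: [L M T^-2]

Both sides have the same dimensions, so the equation is dimensionally consistent.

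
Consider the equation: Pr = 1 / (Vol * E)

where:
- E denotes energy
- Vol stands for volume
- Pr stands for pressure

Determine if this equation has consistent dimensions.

No

E (energy) has dimensions [L^2 M T^-2].
Vol (volume) has dimensions [L^3].
Pr (pressure) has dimensions [L^-1 M T^-2].

Left side: [L^-1 M T^-2]
Right side: [L^-5 M^-1 T^2]

The two sides have different dimensions, so the equation is NOT dimensionally consistent.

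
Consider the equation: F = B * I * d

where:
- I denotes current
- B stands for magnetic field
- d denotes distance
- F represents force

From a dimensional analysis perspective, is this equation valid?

Yes

I (current) has dimensions [I].
B (magnetic field) has dimensions [I^-1 M T^-2].
d (distance) has dimensions [L].
F (force) has dimensions [L M T^-2].

Left side: [L M T^-2]
Right side: [L M T^-2]

Both sides have the same dimensions, so the equation is dimensionally consistent.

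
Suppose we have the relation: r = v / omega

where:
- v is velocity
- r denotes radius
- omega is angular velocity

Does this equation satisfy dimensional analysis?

Yes

v (velocity) has dimensions [L T^-1].
r (radius) has dimensions [L].
omega (angular velocity) has dimensions [T^-1].

Left side: [L]
Right side: [L]

Both sides have the same dimensions, so the equation is dimensionally consistent.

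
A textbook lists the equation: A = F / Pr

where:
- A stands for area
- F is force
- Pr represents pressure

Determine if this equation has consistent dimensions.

Yes

A (area) has dimensions [L^2].
F (force) has dimensions [L M T^-2].
Pr (pressure) has dimensions [L^-1 M T^-2].

Left side: [L^2]
Right side: [L^2]

Both sides have the same dimensions, so the equation is dimensionally consistent.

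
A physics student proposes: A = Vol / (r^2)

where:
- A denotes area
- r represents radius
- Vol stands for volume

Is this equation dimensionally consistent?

No

A (area) has dimensions [L^2].
r (radius) has dimensions [L].
Vol (volume) has dimensions [L^3].

Left side: [L^2]
Right side: [L]

The two sides have different dimensions, so the equation is NOT dimensionally consistent.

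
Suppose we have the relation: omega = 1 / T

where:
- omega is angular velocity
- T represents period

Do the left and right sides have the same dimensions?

Yes

omega (angular velocity) has dimensions [T^-1].
T (period) has dimensions [T].

Left side: [T^-1]
Right side: [T^-1]

Both sides have the same dimensions, so the equation is dimensionally consistent.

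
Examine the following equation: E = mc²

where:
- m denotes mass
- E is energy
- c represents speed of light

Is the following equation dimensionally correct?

Yes

m (mass) has dimensions [M].
E (energy) has dimensions [L^2 M T^-2].
c (speed of light) has dimensions [L T^-1].

Left side: [L^2 M T^-2]
Right side: [L^2 M T^-2]

Both sides have the same dimensions, so the equation is dimensionally consistent.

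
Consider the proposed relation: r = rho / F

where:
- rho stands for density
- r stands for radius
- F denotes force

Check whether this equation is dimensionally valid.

No

rho (density) has dimensions [L^-3 M].
r (radius) has dimensions [L].
F (force) has dimensions [L M T^-2].

Left side: [L]
Right side: [L^-4 T^2]

The two sides have different dimensions, so the equation is NOT dimensionally consistent.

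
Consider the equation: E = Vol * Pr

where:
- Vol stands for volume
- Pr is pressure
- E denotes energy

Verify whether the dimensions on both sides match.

Yes

Vol (volume) has dimensions [L^3].
Pr (pressure) has dimensions [L^-1 M T^-2].
E (energy) has dimensions [L^2 M T^-2].

Left side: [L^2 M T^-2]
Right side: [L^2 M T^-2]

Both sides have the same dimensions, so the equation is dimensionally consistent.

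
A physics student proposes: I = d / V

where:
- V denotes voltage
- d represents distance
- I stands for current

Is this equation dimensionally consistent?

No

V (voltage) has dimensions [I^-1 L^2 M T^-3].
d (distance) has dimensions [L].
I (current) has dimensions [I].

Left side: [I]
Right side: [I L^-1 M^-1 T^3]

The two sides have different dimensions, so the equation is NOT dimensionally consistent.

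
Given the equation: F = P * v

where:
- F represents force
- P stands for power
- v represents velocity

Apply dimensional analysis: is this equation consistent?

No

F (force) has dimensions [L M T^-2].
P (power) has dimensions [L^2 M T^-3].
v (velocity) has dimensions [L T^-1].

Left side: [L M T^-2]
Right side: [L^3 M T^-4]

The two sides have different dimensions, so the equation is NOT dimensionally consistent.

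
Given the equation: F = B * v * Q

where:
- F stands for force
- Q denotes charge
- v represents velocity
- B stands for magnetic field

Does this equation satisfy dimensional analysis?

Yes

F (force) has dimensions [L M T^-2].
Q (charge) has dimensions [I T].
v (velocity) has dimensions [L T^-1].
B (magnetic field) has dimensions [I^-1 M T^-2].

Left side: [L M T^-2]
Right side: [L M T^-2]

Both sides have the same dimensions, so the equation is dimensionally consistent.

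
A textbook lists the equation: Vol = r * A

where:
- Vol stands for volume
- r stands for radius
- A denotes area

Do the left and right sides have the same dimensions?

Yes

Vol (volume) has dimensions [L^3].
r (radius) has dimensions [L].
A (area) has dimensions [L^2].

Left side: [L^3]
Right side: [L^3]

Both sides have the same dimensions, so the equation is dimensionally consistent.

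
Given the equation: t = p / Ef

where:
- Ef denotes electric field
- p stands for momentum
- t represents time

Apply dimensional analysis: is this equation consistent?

No

Ef (electric field) has dimensions [I^-1 L M T^-3].
p (momentum) has dimensions [L M T^-1].
t (time) has dimensions [T].

Left side: [T]
Right side: [I T^2]

The two sides have different dimensions, so the equation is NOT dimensionally consistent.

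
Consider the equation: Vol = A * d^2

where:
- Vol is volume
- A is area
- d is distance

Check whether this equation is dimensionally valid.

No

Vol (volume) has dimensions [L^3].
A (area) has dimensions [L^2].
d (distance) has dimensions [L].

Left side: [L^3]
Right side: [L^4]

The two sides have different dimensions, so the equation is NOT dimensionally consistent.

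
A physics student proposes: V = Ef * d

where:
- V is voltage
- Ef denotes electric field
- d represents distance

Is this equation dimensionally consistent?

Yes

V (voltage) has dimensions [I^-1 L^2 M T^-3].
Ef (electric field) has dimensions [I^-1 L M T^-3].
d (distance) has dimensions [L].

Left side: [I^-1 L^2 M T^-3]
Right side: [I^-1 L^2 M T^-3]

Both sides have the same dimensions, so the equation is dimensionally consistent.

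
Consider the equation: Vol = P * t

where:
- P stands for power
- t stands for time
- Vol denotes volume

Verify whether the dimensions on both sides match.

No

P (power) has dimensions [L^2 M T^-3].
t (time) has dimensions [T].
Vol (volume) has dimensions [L^3].

Left side: [L^3]
Right side: [L^2 M T^-2]

The two sides have different dimensions, so the equation is NOT dimensionally consistent.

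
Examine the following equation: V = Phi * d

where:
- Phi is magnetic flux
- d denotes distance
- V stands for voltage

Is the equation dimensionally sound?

No

Phi (magnetic flux) has dimensions [I^-1 L^2 M T^-2].
d (distance) has dimensions [L].
V (voltage) has dimensions [I^-1 L^2 M T^-3].

Left side: [I^-1 L^2 M T^-3]
Right side: [I^-1 L^3 M T^-2]

The two sides have different dimensions, so the equation is NOT dimensionally consistent.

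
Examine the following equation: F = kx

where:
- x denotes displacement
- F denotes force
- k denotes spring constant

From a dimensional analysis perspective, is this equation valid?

Yes

x (displacement) has dimensions [L].
F (force) has dimensions [L M T^-2].
k (spring constant) has dimensions [M T^-2].

Left side: [L M T^-2]
Right side: [L M T^-2]

Both sides have the same dimensions, so the equation is dimensionally consistent.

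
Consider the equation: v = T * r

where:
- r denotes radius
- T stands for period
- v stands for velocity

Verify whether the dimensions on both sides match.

No

r (radius) has dimensions [L].
T (period) has dimensions [T].
v (velocity) has dimensions [L T^-1].

Left side: [L T^-1]
Right side: [L T]

The two sides have different dimensions, so the equation is NOT dimensionally consistent.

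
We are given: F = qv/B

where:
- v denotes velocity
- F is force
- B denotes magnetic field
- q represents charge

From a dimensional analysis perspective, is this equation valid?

No

v (velocity) has dimensions [L T^-1].
F (force) has dimensions [L M T^-2].
B (magnetic field) has dimensions [I^-1 M T^-2].
q (charge) has dimensions [I T].

Left side: [L M T^-2]
Right side: [I^2 L M^-1 T^2]

The two sides have different dimensions, so the equation is NOT dimensionally consistent.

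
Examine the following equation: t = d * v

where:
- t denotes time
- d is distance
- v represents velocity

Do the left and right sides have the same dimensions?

No

t (time) has dimensions [T].
d (distance) has dimensions [L].
v (velocity) has dimensions [L T^-1].

Left side: [T]
Right side: [L^2 T^-1]

The two sides have different dimensions, so the equation is NOT dimensionally consistent.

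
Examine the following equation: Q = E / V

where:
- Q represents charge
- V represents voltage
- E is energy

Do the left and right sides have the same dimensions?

Yes

Q (charge) has dimensions [I T].
V (voltage) has dimensions [I^-1 L^2 M T^-3].
E (energy) has dimensions [L^2 M T^-2].

Left side: [I T]
Right side: [I T]

Both sides have the same dimensions, so the equation is dimensionally consistent.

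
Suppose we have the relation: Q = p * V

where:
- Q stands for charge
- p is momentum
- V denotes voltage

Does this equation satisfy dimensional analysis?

No

Q (charge) has dimensions [I T].
p (momentum) has dimensions [L M T^-1].
V (voltage) has dimensions [I^-1 L^2 M T^-3].

Left side: [I T]
Right side: [I^-1 L^3 M^2 T^-4]

The two sides have different dimensions, so the equation is NOT dimensionally consistent.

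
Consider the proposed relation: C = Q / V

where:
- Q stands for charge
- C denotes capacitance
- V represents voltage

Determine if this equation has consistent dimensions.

Yes

Q (charge) has dimensions [I T].
C (capacitance) has dimensions [I^2 L^-2 M^-1 T^4].
V (voltage) has dimensions [I^-1 L^2 M T^-3].

Left side: [I^2 L^-2 M^-1 T^4]
Right side: [I^2 L^-2 M^-1 T^4]

Both sides have the same dimensions, so the equation is dimensionally consistent.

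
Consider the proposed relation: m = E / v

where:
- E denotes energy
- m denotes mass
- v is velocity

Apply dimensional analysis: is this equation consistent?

No

E (energy) has dimensions [L^2 M T^-2].
m (mass) has dimensions [M].
v (velocity) has dimensions [L T^-1].

Left side: [M]
Right side: [L M T^-1]

The two sides have different dimensions, so the equation is NOT dimensionally consistent.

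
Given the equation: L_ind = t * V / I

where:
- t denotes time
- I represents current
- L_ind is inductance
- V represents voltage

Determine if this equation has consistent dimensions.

Yes

t (time) has dimensions [T].
I (current) has dimensions [I].
L_ind (inductance) has dimensions [I^-2 L^2 M T^-2].
V (voltage) has dimensions [I^-1 L^2 M T^-3].

Left side: [I^-2 L^2 M T^-2]
Right side: [I^-2 L^2 M T^-2]

Both sides have the same dimensions, so the equation is dimensionally consistent.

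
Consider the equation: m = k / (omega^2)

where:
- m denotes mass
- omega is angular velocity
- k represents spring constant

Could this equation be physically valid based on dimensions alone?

Yes

m (mass) has dimensions [M].
omega (angular velocity) has dimensions [T^-1].
k (spring constant) has dimensions [M T^-2].

Left side: [M]
Right side: [M]

Both sides have the same dimensions, so the equation is dimensionally consistent.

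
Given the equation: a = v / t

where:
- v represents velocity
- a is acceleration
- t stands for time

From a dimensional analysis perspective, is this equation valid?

Yes

v (velocity) has dimensions [L T^-1].
a (acceleration) has dimensions [L T^-2].
t (time) has dimensions [T].

Left side: [L T^-2]
Right side: [L T^-2]

Both sides have the same dimensions, so the equation is dimensionally consistent.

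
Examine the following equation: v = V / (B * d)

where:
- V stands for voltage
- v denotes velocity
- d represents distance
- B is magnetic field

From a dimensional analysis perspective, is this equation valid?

Yes

V (voltage) has dimensions [I^-1 L^2 M T^-3].
v (velocity) has dimensions [L T^-1].
d (distance) has dimensions [L].
B (magnetic field) has dimensions [I^-1 M T^-2].

Left side: [L T^-1]
Right side: [L T^-1]

Both sides have the same dimensions, so the equation is dimensionally consistent.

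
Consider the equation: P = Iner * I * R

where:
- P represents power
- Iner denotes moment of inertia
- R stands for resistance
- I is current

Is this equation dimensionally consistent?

No

P (power) has dimensions [L^2 M T^-3].
Iner (moment of inertia) has dimensions [L^2 M].
R (resistance) has dimensions [I^-2 L^2 M T^-3].
I (current) has dimensions [I].

Left side: [L^2 M T^-3]
Right side: [I^-1 L^4 M^2 T^-3]

The two sides have different dimensions, so the equation is NOT dimensionally consistent.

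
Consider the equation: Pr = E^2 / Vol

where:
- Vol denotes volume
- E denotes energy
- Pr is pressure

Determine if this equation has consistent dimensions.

No

Vol (volume) has dimensions [L^3].
E (energy) has dimensions [L^2 M T^-2].
Pr (pressure) has dimensions [L^-1 M T^-2].

Left side: [L^-1 M T^-2]
Right side: [L M^2 T^-4]

The two sides have different dimensions, so the equation is NOT dimensionally consistent.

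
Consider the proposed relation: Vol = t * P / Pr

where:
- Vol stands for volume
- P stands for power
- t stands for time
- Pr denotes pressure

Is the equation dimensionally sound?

Yes

Vol (volume) has dimensions [L^3].
P (power) has dimensions [L^2 M T^-3].
t (time) has dimensions [T].
Pr (pressure) has dimensions [L^-1 M T^-2].

Left side: [L^3]
Right side: [L^3]

Both sides have the same dimensions, so the equation is dimensionally consistent.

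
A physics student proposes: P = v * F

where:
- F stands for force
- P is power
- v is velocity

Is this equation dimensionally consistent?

Yes

F (force) has dimensions [L M T^-2].
P (power) has dimensions [L^2 M T^-3].
v (velocity) has dimensions [L T^-1].

Left side: [L^2 M T^-3]
Right side: [L^2 M T^-3]

Both sides have the same dimensions, so the equation is dimensionally consistent.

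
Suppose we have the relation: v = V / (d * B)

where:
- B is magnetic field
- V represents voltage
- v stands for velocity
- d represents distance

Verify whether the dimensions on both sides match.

Yes

B (magnetic field) has dimensions [I^-1 M T^-2].
V (voltage) has dimensions [I^-1 L^2 M T^-3].
v (velocity) has dimensions [L T^-1].
d (distance) has dimensions [L].

Left side: [L T^-1]
Right side: [L T^-1]

Both sides have the same dimensions, so the equation is dimensionally consistent.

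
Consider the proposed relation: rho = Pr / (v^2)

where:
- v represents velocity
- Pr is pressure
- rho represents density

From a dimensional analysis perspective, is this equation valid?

Yes

v (velocity) has dimensions [L T^-1].
Pr (pressure) has dimensions [L^-1 M T^-2].
rho (density) has dimensions [L^-3 M].

Left side: [L^-3 M]
Right side: [L^-3 M]

Both sides have the same dimensions, so the equation is dimensionally consistent.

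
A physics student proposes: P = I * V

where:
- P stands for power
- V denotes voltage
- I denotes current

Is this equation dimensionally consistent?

Yes

P (power) has dimensions [L^2 M T^-3].
V (voltage) has dimensions [I^-1 L^2 M T^-3].
I (current) has dimensions [I].

Left side: [L^2 M T^-3]
Right side: [L^2 M T^-3]

Both sides have the same dimensions, so the equation is dimensionally consistent.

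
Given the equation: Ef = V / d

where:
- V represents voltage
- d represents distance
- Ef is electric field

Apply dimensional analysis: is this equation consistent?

Yes

V (voltage) has dimensions [I^-1 L^2 M T^-3].
d (distance) has dimensions [L].
Ef (electric field) has dimensions [I^-1 L M T^-3].

Left side: [I^-1 L M T^-3]
Right side: [I^-1 L M T^-3]

Both sides have the same dimensions, so the equation is dimensionally consistent.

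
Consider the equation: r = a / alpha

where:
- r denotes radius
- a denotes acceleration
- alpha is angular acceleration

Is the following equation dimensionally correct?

Yes

r (radius) has dimensions [L].
a (acceleration) has dimensions [L T^-2].
alpha (angular acceleration) has dimensions [T^-2].

Left side: [L]
Right side: [L]

Both sides have the same dimensions, so the equation is dimensionally consistent.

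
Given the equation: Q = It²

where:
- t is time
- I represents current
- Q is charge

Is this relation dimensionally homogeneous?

No

t (time) has dimensions [T].
I (current) has dimensions [I].
Q (charge) has dimensions [I T].

Left side: [I T]
Right side: [I T^2]

The two sides have different dimensions, so the equation is NOT dimensionally consistent.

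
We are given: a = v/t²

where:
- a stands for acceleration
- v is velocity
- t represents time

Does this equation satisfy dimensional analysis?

No

a (acceleration) has dimensions [L T^-2].
v (velocity) has dimensions [L T^-1].
t (time) has dimensions [T].

Left side: [L T^-2]
Right side: [L T^-3]

The two sides have different dimensions, so the equation is NOT dimensionally consistent.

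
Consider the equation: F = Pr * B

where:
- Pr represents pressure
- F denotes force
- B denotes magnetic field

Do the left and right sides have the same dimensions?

No

Pr (pressure) has dimensions [L^-1 M T^-2].
F (force) has dimensions [L M T^-2].
B (magnetic field) has dimensions [I^-1 M T^-2].

Left side: [L M T^-2]
Right side: [I^-1 L^-1 M^2 T^-4]

The two sides have different dimensions, so the equation is NOT dimensionally consistent.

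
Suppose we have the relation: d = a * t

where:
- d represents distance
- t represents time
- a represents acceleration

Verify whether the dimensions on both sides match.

No

d (distance) has dimensions [L].
t (time) has dimensions [T].
a (acceleration) has dimensions [L T^-2].

Left side: [L]
Right side: [L T^-1]

The two sides have different dimensions, so the equation is NOT dimensionally consistent.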